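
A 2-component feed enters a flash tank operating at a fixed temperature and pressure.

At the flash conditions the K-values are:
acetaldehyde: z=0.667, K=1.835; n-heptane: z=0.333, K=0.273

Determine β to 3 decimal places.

Binary case is linear: z₁(K₁−1)(1+β(K₂−1)) + z₂(K₂−1)(1+β(K₁−1)) = 0
⇒ β = [z₁(K₁−1)+z₂(K₂−1)] / [−(K₁−1)(K₂−1)] = 0.3149/0.6070 = 0.519

β = 0.519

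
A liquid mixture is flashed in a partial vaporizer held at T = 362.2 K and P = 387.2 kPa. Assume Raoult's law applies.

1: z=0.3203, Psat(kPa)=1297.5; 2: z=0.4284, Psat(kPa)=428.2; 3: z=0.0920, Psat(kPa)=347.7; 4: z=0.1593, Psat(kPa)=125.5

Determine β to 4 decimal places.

β = 0.8968

Raoult's law: Kᵢ = Pᵢˢᵃᵗ/P = Pᵢˢᵃᵗ/387.2.
  K_1 = 1297.5/387.2 = 3.350981, K_2 = 428.2/387.2 = 1.105888, K_3 = 347.7/387.2 = 0.897986, K_4 = 125.5/387.2 = 0.324122
Let β = V/F and solve Σ zᵢ(Kᵢ−1)/(1+β(Kᵢ−1)) = 0.
Feasibility: ΣzᵢKᵢ = 1.6813, Σzᵢ/Kᵢ = 1.0769 — both > 1, two phases present.
Iterate (Newton) starting at β = 0.5:
  β = 0.5000: g = 0.21671, g' = -0.5455 → β = 0.8973
  β = 0.8973: g = -0.00032, g' = -0.6581 → β = 0.8968
Converged at β = 0.8968.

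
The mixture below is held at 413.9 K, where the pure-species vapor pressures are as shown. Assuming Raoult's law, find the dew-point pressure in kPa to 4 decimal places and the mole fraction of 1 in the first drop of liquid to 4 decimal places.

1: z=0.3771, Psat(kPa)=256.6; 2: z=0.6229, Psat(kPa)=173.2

At the dew point ψ → 1, so Σzᵢ/Kᵢ = 1 with Kᵢ = Pᵢˢᵃᵗ/P ⇒ 1/P = Σzᵢ/Pᵢˢᵃᵗ.
1/P = 0.3771/256.6 + 0.6229/173.2 = 0.0050660 ⇒ P = 197.3935 kPa
xᵢ = zᵢP/Pᵢˢᵃᵗ ⇒ x_1 = 0.3771·197.3935/256.6 = 0.2901

Pdew = 197.3935 kPa, x_1 = 0.2901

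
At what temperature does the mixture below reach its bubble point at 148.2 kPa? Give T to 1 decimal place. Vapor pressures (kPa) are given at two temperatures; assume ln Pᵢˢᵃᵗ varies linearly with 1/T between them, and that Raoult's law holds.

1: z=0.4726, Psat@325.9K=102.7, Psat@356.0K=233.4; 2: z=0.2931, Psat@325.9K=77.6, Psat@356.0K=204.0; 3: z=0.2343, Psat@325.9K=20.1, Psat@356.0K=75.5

Bubble-point temperature: ΣzᵢPᵢˢᵃᵗ(T) = P. Interpolate ln Pᵢˢᵃᵗ = aᵢ + bᵢ/T.
  T = 325.9 K: ΣzᵢPᵢˢᵃᵗ = 75.99 kPa
  T = 356.0 K: ΣzᵢPᵢˢᵃᵗ = 187.79 kPa
  T = 340.9 K: ΣzᵢPᵢˢᵃᵗ = 121.40 kPa
  T = 348.4 K: ΣzᵢPᵢˢᵃᵗ = 151.39 kPa
  T = 344.6 K: ΣzᵢPᵢˢᵃᵗ = 135.51 kPa
  T = 346.5 K: ΣzᵢPᵢˢᵃᵗ = 143.27 kPa
Interpolating between 346.5 K and 348.4 K gives T ≈ 347.7 K.

T = 347.7 K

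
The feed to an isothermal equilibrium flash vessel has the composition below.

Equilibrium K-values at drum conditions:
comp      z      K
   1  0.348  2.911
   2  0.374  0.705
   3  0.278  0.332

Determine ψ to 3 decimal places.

ψ = 0.398

Let ψ = V/F and solve Σ zᵢ(Kᵢ−1)/(1+ψ(Kᵢ−1)) = 0.
Check two-phase: ΣzᵢKᵢ = 1.369 > 1 and Σzᵢ/Kᵢ = 1.487 > 1, so g(0) = 0.369 > 0 and g(1) = -0.487 < 0.
Iterate (Newton) starting at ψ = 0.5:
  ψ = 0.500: g = -0.0682, g' = -0.657 → ψ = 0.396
  ψ = 0.396: g = 0.0010, g' = -0.683 → ψ = 0.398
Converged at ψ = 0.398.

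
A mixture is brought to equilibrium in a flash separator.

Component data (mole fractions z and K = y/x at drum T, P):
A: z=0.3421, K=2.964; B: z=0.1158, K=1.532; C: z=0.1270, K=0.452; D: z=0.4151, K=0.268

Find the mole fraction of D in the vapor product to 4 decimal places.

y_D = 0.1430

Let ψ = V/F and solve Σ zᵢ(Kᵢ−1)/(1+ψ(Kᵢ−1)) = 0.
Feasibility: ΣzᵢKᵢ = 1.3600, Σzᵢ/Kᵢ = 2.0209 — both > 1, two phases present.
Newton–Raphson from ψ = 0.56:
  ψ = 0.5600: g = -0.24791, g' = -1.0369 → ψ = 0.3209
  ψ = 0.3209: g = -0.01684, g' = -0.9565 → ψ = 0.3033
  ψ = 0.3033: g = 0.00007, g' = -0.9649 → ψ = 0.3034
Converged at ψ = 0.3034.
Compositions from xᵢ = zᵢ/(1+ψ(Kᵢ−1)), yᵢ = Kᵢxᵢ:
  A: x = 0.2144, y = 0.6354
  B: x = 0.0997, y = 0.1528
  C: x = 0.1523, y = 0.0689
  D: x = 0.5336, y = 0.1430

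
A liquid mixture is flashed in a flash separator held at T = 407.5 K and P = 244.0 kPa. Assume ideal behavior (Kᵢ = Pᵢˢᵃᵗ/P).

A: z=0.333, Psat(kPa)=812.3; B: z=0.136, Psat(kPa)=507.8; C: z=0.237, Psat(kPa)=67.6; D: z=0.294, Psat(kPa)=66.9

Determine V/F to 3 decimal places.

V/F = 0.366

Raoult's law: Kᵢ = Pᵢˢᵃᵗ/P = Pᵢˢᵃᵗ/244.0.
  K_A = 812.3/244.0 = 3.32910, K_B = 507.8/244.0 = 2.08115, K_C = 67.6/244.0 = 0.27705, K_D = 66.9/244.0 = 0.27418
Rachford–Rice: g(V/F) = Σ zᵢ(Kᵢ−1)/(1+V/F(Kᵢ−1)) = 0.
Feasibility: ΣzᵢKᵢ = 1.538, Σzᵢ/Kᵢ = 2.093 — both > 1, two phases present.
Newton iteration, V/F⁰ = 0.38:
  V/F = 0.380: g = -0.0152, g' = -1.119 → V/F = 0.366
Converged at V/F = 0.366.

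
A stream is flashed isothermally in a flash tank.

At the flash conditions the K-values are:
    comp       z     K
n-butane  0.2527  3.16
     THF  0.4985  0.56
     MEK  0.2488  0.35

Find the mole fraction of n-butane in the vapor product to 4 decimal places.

y_n-butane = 0.6050

Material balance + equilibrium reduce to Σ zᵢ(Kᵢ−1)/(1+V/F(Kᵢ−1)) = 0.
Check two-phase: ΣzᵢKᵢ = 1.1648 > 1 and Σzᵢ/Kᵢ = 1.6810 > 1, so g(0) = 0.1648 > 0 and g(1) = -0.6810 < 0.
Newton iteration, V/F⁰ = 0.53:
  V/F = 0.5300: g = -0.27827, g' = -0.6651 → V/F = 0.1116
  V/F = 0.1116: g = 0.03478, g' = -0.9944 → V/F = 0.1466
  V/F = 0.1466: g = 0.00137, g' = -0.9189 → V/F = 0.1481
Converged at V/F = 0.1481.
Compositions from xᵢ = zᵢ/(1+V/F(Kᵢ−1)), yᵢ = Kᵢxᵢ:
  n-butane: x = 0.1915, y = 0.6050
  THF: x = 0.5332, y = 0.2986
  MEK: x = 0.2753, y = 0.0964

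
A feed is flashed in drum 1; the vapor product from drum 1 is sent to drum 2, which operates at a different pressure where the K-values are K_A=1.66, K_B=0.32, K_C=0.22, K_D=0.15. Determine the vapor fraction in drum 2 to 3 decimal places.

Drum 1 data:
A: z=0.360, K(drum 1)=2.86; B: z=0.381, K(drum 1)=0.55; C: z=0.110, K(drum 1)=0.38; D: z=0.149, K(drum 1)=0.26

Drum 1:
Newton–Raphson from ψ₁ = 0.67:
  ψ₁ = 0.670: g = -0.2827, g' = -0.850 → ψ₁ = 0.337
  ψ₁ = 0.337: g = -0.0238, g' = -0.790 → ψ₁ = 0.307
Converged at ψ₁ = 0.307.
Drum-1 compositions:
  A: x = 0.229, y = 0.655
  B: x = 0.442, y = 0.243
  C: x = 0.136, y = 0.052
  D: x = 0.193, y = 0.050
Drum-2 feed = drum-1 vapor: z₂ = (0.6550, 0.2432, 0.0516, 0.0502).
Drum 2:
Rachford–Rice: g(ψ₂) = Σ zᵢ(Kᵢ−1)/(1+ψ₂(Kᵢ−1)) = 0.
Check two-phase: ΣzᵢKᵢ = 1.184 > 1 and Σzᵢ/Kᵢ = 1.724 > 1, so g(0) = 0.184 > 0 and g(1) = -0.724 < 0.
Newton iteration, ψ₂⁰ = 0.5:
  ψ₂ = 0.500: g = -0.0657, g' = -0.613 → ψ₂ = 0.393
  ψ₂ = 0.393: g = -0.0045, g' = -0.536 → ψ₂ = 0.385
Converged at ψ₂ = 0.385.
  A: x = 0.522, y = 0.867
  B: x = 0.329, y = 0.105
  C: x = 0.074, y = 0.016
  D: x = 0.075, y = 0.011

V/F (drum 2) = 0.385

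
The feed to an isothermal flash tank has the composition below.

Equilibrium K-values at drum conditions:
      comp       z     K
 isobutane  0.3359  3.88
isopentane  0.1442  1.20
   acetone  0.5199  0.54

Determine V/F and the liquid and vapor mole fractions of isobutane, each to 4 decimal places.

Material balance + equilibrium reduce to Σ zᵢ(Kᵢ−1)/(1+V/F(Kᵢ−1)) = 0.
Check two-phase: ΣzᵢKᵢ = 1.7571 > 1 and Σzᵢ/Kᵢ = 1.1695 > 1, so g(0) = 0.7571 > 0 and g(1) = -0.1695 < 0.
Iterate (Newton) starting at V/F = 0.6:
  V/F = 0.6000: g = 0.05004, g' = -0.5888 → V/F = 0.6850
  V/F = 0.6850: g = 0.00161, g' = -0.5542 → V/F = 0.6879
Converged at V/F = 0.6879.
Compositions from xᵢ = zᵢ/(1+V/F(Kᵢ−1)), yᵢ = Kᵢxᵢ:
  isobutane: x = 0.1127, y = 0.4372
  isopentane: x = 0.1268, y = 0.1521
  acetone: x = 0.7606, y = 0.4107

V/F = 0.6879, x_isobutane = 0.1127, y_isobutane = 0.4372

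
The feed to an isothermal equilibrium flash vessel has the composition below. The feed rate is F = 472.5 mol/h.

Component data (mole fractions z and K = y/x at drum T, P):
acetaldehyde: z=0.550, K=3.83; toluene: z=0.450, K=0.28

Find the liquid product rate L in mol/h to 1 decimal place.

Let β = V/F and solve Σ zᵢ(Kᵢ−1)/(1+β(Kᵢ−1)) = 0.
g(0) = ΣzᵢKᵢ − 1 = 1.233 and g(1) = 1 − Σzᵢ/Kᵢ = -0.751, so a root lies in (0, 1).
Binary case is linear: z₁(K₁−1)(1+β(K₂−1)) + z₂(K₂−1)(1+β(K₁−1)) = 0
⇒ β = [z₁(K₁−1)+z₂(K₂−1)] / [−(K₁−1)(K₂−1)] = 1.2325/2.0376 = 0.605
Then V = β·F = 0.6049·472.5 = 285.8 mol/h and L = F − V = 186.7 mol/h.

L = 186.7 mol/h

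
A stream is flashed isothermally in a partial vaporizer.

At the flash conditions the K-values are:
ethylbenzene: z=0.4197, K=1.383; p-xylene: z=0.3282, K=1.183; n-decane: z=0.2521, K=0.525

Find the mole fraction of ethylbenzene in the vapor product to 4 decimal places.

y_ethylbenzene = 0.4573

Material balance + equilibrium reduce to Σ zᵢ(Kᵢ−1)/(1+ψ(Kᵢ−1)) = 0.
Feasibility: ΣzᵢKᵢ = 1.1011, Σzᵢ/Kᵢ = 1.0611 — both > 1, two phases present.
Iterate (Newton) starting at ψ = 0.5:
  ψ = 0.5000: g = 0.03289, g' = -0.1504 → ψ = 0.7186
  ψ = 0.7186: g = -0.00268, g' = -0.1776 → ψ = 0.7036
  ψ = 0.7036: g = -0.00002, g' = -0.1751 → ψ = 0.7035
Converged at ψ = 0.7035.
Compositions from xᵢ = zᵢ/(1+ψ(Kᵢ−1)), yᵢ = Kᵢxᵢ:
  ethylbenzene: x = 0.3306, y = 0.4573
  p-xylene: x = 0.2908, y = 0.3440
  n-decane: x = 0.3786, y = 0.1988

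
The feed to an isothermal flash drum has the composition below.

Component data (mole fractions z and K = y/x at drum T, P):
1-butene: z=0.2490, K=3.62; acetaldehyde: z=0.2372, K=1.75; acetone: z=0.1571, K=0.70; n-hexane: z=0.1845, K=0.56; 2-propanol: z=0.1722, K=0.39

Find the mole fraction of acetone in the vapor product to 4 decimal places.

y_acetone = 0.1379

Newton–Raphson from V/F = 0.37:
  V/F = 0.3700: g = 0.18487, g' = -0.6982 → V/F = 0.6348
  V/F = 0.6348: g = 0.02321, g' = -0.5632 → V/F = 0.6760
  V/F = 0.6760: g = 0.00005, g' = -0.5615 → V/F = 0.6761
Converged at V/F = 0.6761.
Compositions from xᵢ = zᵢ/(1+V/F(Kᵢ−1)), yᵢ = Kᵢxᵢ:
  1-butene: x = 0.0898, y = 0.3252
  acetaldehyde: x = 0.1574, y = 0.2754
  acetone: x = 0.1971, y = 0.1379
  n-hexane: x = 0.2626, y = 0.1471
  2-propanol: x = 0.2931, y = 0.1143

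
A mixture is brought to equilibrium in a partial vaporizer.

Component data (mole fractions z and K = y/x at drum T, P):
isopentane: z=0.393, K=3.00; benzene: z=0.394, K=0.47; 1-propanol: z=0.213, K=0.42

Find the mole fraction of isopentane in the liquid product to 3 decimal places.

Newton iteration, β⁰ = 0.35:
  β = 0.350: g = 0.0510, g' = -0.824 → β = 0.412
  β = 0.412: g = 0.0015, g' = -0.777 → β = 0.414
Converged at β = 0.414.
Compositions from xᵢ = zᵢ/(1+β(Kᵢ−1)), yᵢ = Kᵢxᵢ:
  isopentane: x = 0.215, y = 0.645
  benzene: x = 0.505, y = 0.237
  1-propanol: x = 0.280, y = 0.118

x_isopentane = 0.215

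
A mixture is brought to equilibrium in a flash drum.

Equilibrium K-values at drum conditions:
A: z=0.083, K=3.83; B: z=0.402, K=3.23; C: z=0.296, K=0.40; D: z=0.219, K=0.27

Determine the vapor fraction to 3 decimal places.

ψ = 0.515

Rachford–Rice: g(ψ) = Σ zᵢ(Kᵢ−1)/(1+ψ(Kᵢ−1)) = 0.
Check two-phase: ΣzᵢKᵢ = 1.794 > 1 and Σzᵢ/Kᵢ = 1.697 > 1, so g(0) = 0.794 > 0 and g(1) = -0.697 < 0.
Newton iteration, ψ⁰ = 0.5:
  ψ = 0.500: g = 0.0156, g' = -1.068 → ψ = 0.515
Converged at ψ = 0.515.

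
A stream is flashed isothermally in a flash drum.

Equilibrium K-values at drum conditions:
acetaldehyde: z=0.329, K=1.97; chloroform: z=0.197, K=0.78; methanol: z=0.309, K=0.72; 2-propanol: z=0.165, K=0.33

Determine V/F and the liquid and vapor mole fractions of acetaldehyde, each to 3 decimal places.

Newton iteration, V/F⁰ = 0.5:
  V/F = 0.500: g = -0.1006, g' = -0.353 → V/F = 0.215
  V/F = 0.215: g = -0.0025, g' = -0.351 → V/F = 0.207
Converged at V/F = 0.207.
Compositions from xᵢ = zᵢ/(1+V/F(Kᵢ−1)), yᵢ = Kᵢxᵢ:
  acetaldehyde: x = 0.274, y = 0.540
  chloroform: x = 0.206, y = 0.161
  methanol: x = 0.328, y = 0.236
  2-propanol: x = 0.192, y = 0.063

V/F = 0.207, x_acetaldehyde = 0.274, y_acetaldehyde = 0.540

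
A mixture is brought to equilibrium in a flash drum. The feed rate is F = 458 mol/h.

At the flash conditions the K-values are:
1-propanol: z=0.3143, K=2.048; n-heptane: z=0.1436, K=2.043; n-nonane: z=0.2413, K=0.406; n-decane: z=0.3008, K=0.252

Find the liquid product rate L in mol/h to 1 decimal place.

L = 387.1 mol/h

Let ψ = V/F and solve Σ zᵢ(Kᵢ−1)/(1+ψ(Kᵢ−1)) = 0.
g(0) = ΣzᵢKᵢ − 1 = 0.1108 and g(1) = 1 − Σzᵢ/Kᵢ = -1.0117, so a root lies in (0, 1).
Newton–Raphson from ψ = 0.5:
  ψ = 0.5000: g = -0.24874, g' = -0.8179 → ψ = 0.1959
  ψ = 0.1959: g = -0.02817, g' = -0.6854 → ψ = 0.1548
  ψ = 0.1548: g = 0.00007, g' = -0.6899 → ψ = 0.1549
Converged at ψ = 0.1549.
Then V = ψ·F = 0.1549·458 = 70.9 mol/h and L = F − V = 387.1 mol/h.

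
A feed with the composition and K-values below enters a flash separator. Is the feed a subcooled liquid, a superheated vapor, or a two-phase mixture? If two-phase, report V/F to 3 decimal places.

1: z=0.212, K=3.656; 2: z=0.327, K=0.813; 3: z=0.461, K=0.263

two-phase, V/F = 0.113

ΣzᵢKᵢ = 1.162; Σzᵢ/Kᵢ = 2.213.
Both exceed 1, so a two-phase solution exists.
Iterate (Newton) starting at ψ = 0.35:
  ψ = 0.350: g = -0.2315, g' = -0.869 → ψ = 0.084
  ψ = 0.084: g = 0.0364, g' = -1.297 → ψ = 0.112
  ψ = 0.112: g = 0.0014, g' = -1.198 → ψ = 0.113
Converged at ψ = 0.113.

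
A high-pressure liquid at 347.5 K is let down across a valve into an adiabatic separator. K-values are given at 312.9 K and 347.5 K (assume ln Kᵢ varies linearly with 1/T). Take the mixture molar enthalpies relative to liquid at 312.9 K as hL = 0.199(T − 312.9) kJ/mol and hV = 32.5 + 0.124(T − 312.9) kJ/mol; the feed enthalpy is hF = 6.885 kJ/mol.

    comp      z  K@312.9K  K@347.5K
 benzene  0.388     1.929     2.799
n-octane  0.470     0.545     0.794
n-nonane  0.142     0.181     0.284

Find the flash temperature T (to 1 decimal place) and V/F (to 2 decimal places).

Adiabatic flash: solve Rachford–Rice at each trial T, then check hF = ψ·hV(T) + (1−ψ)·hL(T).
  T = 312.9 K: K = (1.929, 0.545, 0.181), RR gives ψ = 0.059, H_out = 1.903 kJ/mol
  T = 347.5 K: K = (2.799, 0.794, 0.284), RR gives ψ = 0.686, H_out = 27.393 kJ/mol
  T = 330.2 K: K = (2.346, 0.664, 0.229), RR gives ψ = 0.398, H_out = 15.874 kJ/mol
  T = 321.5 K: K = (2.132, 0.603, 0.204), RR gives ψ = 0.239, H_out = 9.323 kJ/mol
  T = 317.2 K: K = (2.029, 0.574, 0.192), RR gives ψ = 0.153, H_out = 5.768 kJ/mol
  T = 319.4 K: K = (2.081, 0.589, 0.198), RR gives ψ = 0.198, H_out = 7.620 kJ/mol
Linear interpolation between T = 317.2 (H_out = 5.768) and T = 319.4 (H_out = 7.620) on hF = 6.885 gives T ≈ 318.5 K, at which ψ = 0.18.

T = 318.5 K, V/F = 0.18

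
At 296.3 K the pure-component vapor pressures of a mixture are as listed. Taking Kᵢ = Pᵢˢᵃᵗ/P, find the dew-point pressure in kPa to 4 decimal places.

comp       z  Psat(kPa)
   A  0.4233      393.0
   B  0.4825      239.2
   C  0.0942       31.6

At the dew point ψ → 1, so Σzᵢ/Kᵢ = 1 with Kᵢ = Pᵢˢᵃᵗ/P ⇒ 1/P = Σzᵢ/Pᵢˢᵃᵗ.
1/P = 0.4233/393.0 + 0.4825/239.2 + 0.0942/31.6 = 0.0060753 ⇒ P = 164.6022 kPa

Pdew = 164.6022 kPa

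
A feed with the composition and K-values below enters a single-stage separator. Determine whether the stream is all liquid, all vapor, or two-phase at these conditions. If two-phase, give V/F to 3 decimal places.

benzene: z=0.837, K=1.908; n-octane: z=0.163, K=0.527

ΣzᵢKᵢ = 1.683; Σzᵢ/Kᵢ = 0.748.
Since Σzᵢ/Kᵢ < 1 the mixture is above its dew point — single vapor phase.

all vapor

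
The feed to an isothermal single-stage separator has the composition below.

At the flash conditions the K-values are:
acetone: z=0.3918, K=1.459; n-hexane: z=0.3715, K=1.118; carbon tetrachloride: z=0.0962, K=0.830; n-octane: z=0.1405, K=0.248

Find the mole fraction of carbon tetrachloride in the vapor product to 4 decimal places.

Rachford–Rice: g(β) = Σ zᵢ(Kᵢ−1)/(1+β(Kᵢ−1)) = 0.
Feasibility: ΣzᵢKᵢ = 1.1017, Σzᵢ/Kᵢ = 1.2833 — both > 1, two phases present.
Newton iteration, β⁰ = 0.5:
  β = 0.5000: g = 0.00047, g' = -0.2666 → β = 0.5018
Converged at β = 0.5018.
Compositions from xᵢ = zᵢ/(1+β(Kᵢ−1)), yᵢ = Kᵢxᵢ:
  acetone: x = 0.3185, y = 0.4646
  n-hexane: x = 0.3507, y = 0.3921
  carbon tetrachloride: x = 0.1052, y = 0.0873
  n-octane: x = 0.2256, y = 0.0560

y_carbon tetrachloride = 0.0873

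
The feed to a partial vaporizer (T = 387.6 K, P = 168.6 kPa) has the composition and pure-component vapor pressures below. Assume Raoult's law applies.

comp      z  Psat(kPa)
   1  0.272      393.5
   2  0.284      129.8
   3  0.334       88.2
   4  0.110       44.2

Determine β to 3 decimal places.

β = 0.097

Raoult's law: Kᵢ = Pᵢˢᵃᵗ/P = Pᵢˢᵃᵗ/168.6.
  K_1 = 393.5/168.6 = 2.33393, K_2 = 129.8/168.6 = 0.76987, K_3 = 88.2/168.6 = 0.52313, K_4 = 44.2/168.6 = 0.26216
Newton iteration, β⁰ = 0.36:
  β = 0.360: g = -0.1289, g' = -0.461 → β = 0.080
  β = 0.080: g = 0.0094, g' = -0.560 → β = 0.097
Converged at β = 0.097.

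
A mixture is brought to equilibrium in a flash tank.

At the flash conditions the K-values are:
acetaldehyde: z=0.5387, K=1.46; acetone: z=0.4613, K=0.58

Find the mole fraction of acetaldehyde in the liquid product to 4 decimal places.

Let β = V/F and solve Σ zᵢ(Kᵢ−1)/(1+β(Kᵢ−1)) = 0.
g(0) = ΣzᵢKᵢ − 1 = 0.0541 and g(1) = 1 − Σzᵢ/Kᵢ = -0.1643, so a root lies in (0, 1).
Binary case is linear: z₁(K₁−1)(1+β(K₂−1)) + z₂(K₂−1)(1+β(K₁−1)) = 0
⇒ β = [z₁(K₁−1)+z₂(K₂−1)] / [−(K₁−1)(K₂−1)] = 0.05406/0.19320 = 0.2798
Compositions from xᵢ = zᵢ/(1+β(Kᵢ−1)), yᵢ = Kᵢxᵢ:
  acetaldehyde: x = 0.4773, y = 0.6968
  acetone: x = 0.5227, y = 0.3032

x_acetaldehyde = 0.4773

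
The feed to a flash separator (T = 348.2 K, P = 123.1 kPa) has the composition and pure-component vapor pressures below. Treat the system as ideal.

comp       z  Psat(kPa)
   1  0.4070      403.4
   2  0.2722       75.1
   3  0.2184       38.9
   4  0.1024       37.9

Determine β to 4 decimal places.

β = 0.4615

Raoult's law: Kᵢ = Pᵢˢᵃᵗ/P = Pᵢˢᵃᵗ/123.1.
  K_1 = 403.4/123.1 = 3.277011, K_2 = 75.1/123.1 = 0.610073, K_3 = 38.9/123.1 = 0.316003, K_4 = 37.9/123.1 = 0.307880
Material balance + equilibrium reduce to Σ zᵢ(Kᵢ−1)/(1+β(Kᵢ−1)) = 0.
Feasibility: ΣzᵢKᵢ = 1.6003, Σzᵢ/Kᵢ = 1.5941 — both > 1, two phases present.
Newton–Raphson from β = 0.5:
  β = 0.5000: g = -0.03389, g' = -0.8760 → β = 0.4613
  β = 0.4613: g = 0.00019, g' = -0.8874 → β = 0.4615
Converged at β = 0.4615.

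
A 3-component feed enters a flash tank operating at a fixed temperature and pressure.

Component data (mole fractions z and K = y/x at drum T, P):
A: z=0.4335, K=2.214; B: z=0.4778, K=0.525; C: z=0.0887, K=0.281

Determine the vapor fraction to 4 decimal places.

ψ = 0.3717

Rachford–Rice: g(ψ) = Σ zᵢ(Kᵢ−1)/(1+ψ(Kᵢ−1)) = 0.
g(0) = ΣzᵢKᵢ − 1 = 0.2355 and g(1) = 1 − Σzᵢ/Kᵢ = -0.4216, so a root lies in (0, 1).
Newton iteration, ψ⁰ = 0.45:
  ψ = 0.4500: g = -0.04259, g' = -0.5418 → ψ = 0.3714
  ψ = 0.3714: g = 0.00015, g' = -0.5478 → ψ = 0.3717
Converged at ψ = 0.3717.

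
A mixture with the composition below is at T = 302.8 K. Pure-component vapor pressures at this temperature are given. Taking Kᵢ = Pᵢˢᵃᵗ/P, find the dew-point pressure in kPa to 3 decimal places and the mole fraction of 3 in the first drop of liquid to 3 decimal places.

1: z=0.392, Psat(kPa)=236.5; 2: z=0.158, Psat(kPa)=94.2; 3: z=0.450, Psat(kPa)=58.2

At the dew point ψ → 1, so Σzᵢ/Kᵢ = 1 with Kᵢ = Pᵢˢᵃᵗ/P ⇒ 1/P = Σzᵢ/Pᵢˢᵃᵗ.
1/P = 0.392/236.5 + 0.158/94.2 + 0.450/58.2 = 0.011067 ⇒ P = 90.361 kPa
xᵢ = zᵢP/Pᵢˢᵃᵗ ⇒ x_3 = 0.450·90.361/58.2 = 0.699

Pdew = 90.361 kPa, x_3 = 0.699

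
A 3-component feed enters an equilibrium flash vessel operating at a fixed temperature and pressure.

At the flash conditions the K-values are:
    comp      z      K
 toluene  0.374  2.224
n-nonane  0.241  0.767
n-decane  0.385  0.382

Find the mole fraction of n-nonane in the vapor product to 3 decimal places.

y_n-nonane = 0.197

Material balance + equilibrium reduce to Σ zᵢ(Kᵢ−1)/(1+ψ(Kᵢ−1)) = 0.
Feasibility: ΣzᵢKᵢ = 1.164, Σzᵢ/Kᵢ = 1.490 — both > 1, two phases present.
Newton iteration, ψ⁰ = 0.68:
  ψ = 0.680: g = -0.2273, g' = -0.623 → ψ = 0.315
  ψ = 0.315: g = -0.0257, g' = -0.534 → ψ = 0.267
Converged at ψ = 0.267.
Compositions from xᵢ = zᵢ/(1+ψ(Kᵢ−1)), yᵢ = Kᵢxᵢ:
  toluene: x = 0.282, y = 0.627
  n-nonane: x = 0.257, y = 0.197
  n-decane: x = 0.461, y = 0.176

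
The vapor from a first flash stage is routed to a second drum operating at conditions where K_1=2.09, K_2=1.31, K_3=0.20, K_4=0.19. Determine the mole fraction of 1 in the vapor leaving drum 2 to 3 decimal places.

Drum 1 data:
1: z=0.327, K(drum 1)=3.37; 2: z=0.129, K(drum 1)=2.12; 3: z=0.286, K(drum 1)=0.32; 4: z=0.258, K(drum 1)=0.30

y_1 (drum 2) = 0.693

Drum 1:
Newton iteration, ψ₁⁰ = 0.36:
  ψ₁ = 0.360: g = 0.0222, g' = -1.075 → ψ₁ = 0.381
Converged at ψ₁ = 0.381.
Drum-1 compositions:
  1: x = 0.172, y = 0.579
  2: x = 0.090, y = 0.192
  3: x = 0.386, y = 0.123
  4: x = 0.352, y = 0.106
Drum-2 feed = drum-1 vapor: z₂ = (0.5793, 0.1917, 0.1235, 0.1055).
Drum 2:
Rachford–Rice: g(ψ₂) = Σ zᵢ(Kᵢ−1)/(1+ψ₂(Kᵢ−1)) = 0.
Feasibility: ΣzᵢKᵢ = 1.507, Σzᵢ/Kᵢ = 1.596 — both > 1, two phases present.
Newton–Raphson from ψ₂ = 0.5:
  ψ₂ = 0.500: g = 0.1518, g' = -0.717 → ψ₂ = 0.712
  ψ₂ = 0.712: g = -0.0269, g' = -1.043 → ψ₂ = 0.686
  ψ₂ = 0.686: g = -0.0009, g' = -0.976 → ψ₂ = 0.685
Converged at ψ₂ = 0.685.
  1: x = 0.332, y = 0.693
  2: x = 0.158, y = 0.207
  3: x = 0.273, y = 0.055
  4: x = 0.237, y = 0.045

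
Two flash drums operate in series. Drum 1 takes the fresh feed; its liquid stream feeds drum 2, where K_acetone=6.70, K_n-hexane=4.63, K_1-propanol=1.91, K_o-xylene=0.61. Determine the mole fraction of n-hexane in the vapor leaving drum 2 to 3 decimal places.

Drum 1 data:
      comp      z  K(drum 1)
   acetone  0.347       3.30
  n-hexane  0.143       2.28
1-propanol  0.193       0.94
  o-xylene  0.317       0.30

y_n-hexane (drum 2) = 0.094

Drum 1:
Let ψ₁ = V/F and solve Σ zᵢ(Kᵢ−1)/(1+ψ₁(Kᵢ−1)) = 0.
Check two-phase: ΣzᵢKᵢ = 1.748 > 1 and Σzᵢ/Kᵢ = 1.430 > 1, so g(0) = 0.748 > 0 and g(1) = -0.430 < 0.
Iterate (Newton) starting at ψ₁ = 0.5:
  ψ₁ = 0.500: g = 0.1295, g' = -0.853 → ψ₁ = 0.652
  ψ₁ = 0.652: g = -0.0011, g' = -0.890 → ψ₁ = 0.651
Converged at ψ₁ = 0.651.
Drum-1 compositions:
  acetone: x = 0.139, y = 0.459
  n-hexane: x = 0.078, y = 0.178
  1-propanol: x = 0.201, y = 0.189
  o-xylene: x = 0.582, y = 0.175
Drum-2 feed = drum-1 liquid: z₂ = (0.1390, 0.0780, 0.2008, 0.5821).
Drum 2:
Rachford–Rice: g(ψ₂) = Σ zᵢ(Kᵢ−1)/(1+ψ₂(Kᵢ−1)) = 0.
Feasibility: ΣzᵢKᵢ = 2.031, Σzᵢ/Kᵢ = 1.097 — both > 1, two phases present.
Newton iteration, ψ₂⁰ = 0.62:
  ψ₂ = 0.620: g = 0.0793, g' = -0.539 → ψ₂ = 0.767
  ψ₂ = 0.767: g = 0.0060, g' = -0.466 → ψ₂ = 0.780
Converged at ψ₂ = 0.780.
  acetone: x = 0.026, y = 0.171
  n-hexane: x = 0.020, y = 0.094
  1-propanol: x = 0.117, y = 0.224
  o-xylene: x = 0.837, y = 0.510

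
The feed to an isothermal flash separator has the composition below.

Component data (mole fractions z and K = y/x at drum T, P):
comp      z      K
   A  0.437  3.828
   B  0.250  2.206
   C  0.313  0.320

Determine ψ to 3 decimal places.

Material balance + equilibrium reduce to Σ zᵢ(Kᵢ−1)/(1+ψ(Kᵢ−1)) = 0.
Check two-phase: ΣzᵢKᵢ = 2.324 > 1 and Σzᵢ/Kᵢ = 1.206 > 1, so g(0) = 1.324 > 0 and g(1) = -0.206 < 0.
Newton iteration, ψ⁰ = 0.31:
  ψ = 0.310: g = 0.6083, g' = -1.417 → ψ = 0.739
  ψ = 0.739: g = 0.1314, g' = -1.053 → ψ = 0.864
  ψ = 0.864: g = -0.0094, g' = -1.233 → ψ = 0.856
Converged at ψ = 0.856.

ψ = 0.856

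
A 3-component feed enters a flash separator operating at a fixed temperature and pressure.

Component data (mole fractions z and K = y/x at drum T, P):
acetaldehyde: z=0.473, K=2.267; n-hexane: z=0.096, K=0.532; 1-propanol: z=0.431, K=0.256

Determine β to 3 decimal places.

Material balance + equilibrium reduce to Σ zᵢ(Kᵢ−1)/(1+β(Kᵢ−1)) = 0.
g(0) = ΣzᵢKᵢ − 1 = 0.234 and g(1) = 1 − Σzᵢ/Kᵢ = -1.073, so a root lies in (0, 1).
Newton–Raphson from β = 0.5:
  β = 0.500: g = -0.2024, g' = -0.925 → β = 0.281
  β = 0.281: g = -0.0154, g' = -0.822 → β = 0.263
Converged at β = 0.263.

β = 0.263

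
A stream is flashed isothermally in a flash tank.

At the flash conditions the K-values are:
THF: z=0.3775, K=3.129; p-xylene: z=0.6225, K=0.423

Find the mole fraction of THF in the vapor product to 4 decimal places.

Material balance + equilibrium reduce to Σ zᵢ(Kᵢ−1)/(1+ψ(Kᵢ−1)) = 0.
Feasibility: ΣzᵢKᵢ = 1.4445, Σzᵢ/Kᵢ = 1.5923 — both > 1, two phases present.
Binary case is linear: z₁(K₁−1)(1+ψ(K₂−1)) + z₂(K₂−1)(1+ψ(K₁−1)) = 0
⇒ ψ = [z₁(K₁−1)+z₂(K₂−1)] / [−(K₁−1)(K₂−1)] = 0.44451/1.22843 = 0.3619
Compositions from xᵢ = zᵢ/(1+ψ(Kᵢ−1)), yᵢ = Kᵢxᵢ:
  THF: x = 0.2132, y = 0.6672
  p-xylene: x = 0.7868, y = 0.3328

y_THF = 0.6672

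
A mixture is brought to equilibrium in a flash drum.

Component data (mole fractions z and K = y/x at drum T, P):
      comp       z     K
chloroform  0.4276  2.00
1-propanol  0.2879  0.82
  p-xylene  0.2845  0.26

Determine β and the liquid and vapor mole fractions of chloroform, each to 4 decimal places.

Material balance + equilibrium reduce to Σ zᵢ(Kᵢ−1)/(1+β(Kᵢ−1)) = 0.
g(0) = ΣzᵢKᵢ − 1 = 0.1652 and g(1) = 1 − Σzᵢ/Kᵢ = -0.6591, so a root lies in (0, 1).
Iterate (Newton) starting at β = 0.5:
  β = 0.5000: g = -0.10606, g' = -0.5938 → β = 0.3214
  β = 0.3214: g = -0.00764, g' = -0.5236 → β = 0.3068
Converged at β = 0.3068.
Compositions from xᵢ = zᵢ/(1+β(Kᵢ−1)), yᵢ = Kᵢxᵢ:
  chloroform: x = 0.3272, y = 0.6544
  1-propanol: x = 0.3047, y = 0.2499
  p-xylene: x = 0.3681, y = 0.0957

β = 0.3068, x_chloroform = 0.3272, y_chloroform = 0.6544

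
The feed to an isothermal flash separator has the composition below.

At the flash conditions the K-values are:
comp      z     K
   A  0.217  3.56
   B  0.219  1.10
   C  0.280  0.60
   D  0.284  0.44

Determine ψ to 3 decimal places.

ψ = 0.327

Rachford–Rice: g(ψ) = Σ zᵢ(Kᵢ−1)/(1+ψ(Kᵢ−1)) = 0.
Check two-phase: ΣzᵢKᵢ = 1.306 > 1 and Σzᵢ/Kᵢ = 1.372 > 1, so g(0) = 0.306 > 0 and g(1) = -0.372 < 0.
Newton–Raphson from ψ = 0.35:
  ψ = 0.350: g = -0.0139, g' = -0.596 → ψ = 0.327
Converged at ψ = 0.327.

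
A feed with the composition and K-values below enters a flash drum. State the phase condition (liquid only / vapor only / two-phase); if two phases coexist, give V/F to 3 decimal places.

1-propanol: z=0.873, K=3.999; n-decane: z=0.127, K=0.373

ΣzᵢKᵢ = 3.538; Σzᵢ/Kᵢ = 0.559.
Since Σzᵢ/Kᵢ < 1 the mixture is above its dew point — single vapor phase.

vapor only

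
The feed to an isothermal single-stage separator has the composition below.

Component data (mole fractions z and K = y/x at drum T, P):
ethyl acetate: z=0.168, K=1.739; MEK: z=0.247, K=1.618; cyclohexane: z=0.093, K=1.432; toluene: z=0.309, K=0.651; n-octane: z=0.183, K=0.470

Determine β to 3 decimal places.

β = 0.415

Material balance + equilibrium reduce to Σ zᵢ(Kᵢ−1)/(1+β(Kᵢ−1)) = 0.
Feasibility: ΣzᵢKᵢ = 1.112, Σzᵢ/Kᵢ = 1.178 — both > 1, two phases present.
Newton–Raphson from β = 0.39:
  β = 0.390: g = 0.0067, g' = -0.261 → β = 0.416
  β = 0.416: g = -0.0000, g' = -0.262 → β = 0.415
Converged at β = 0.415.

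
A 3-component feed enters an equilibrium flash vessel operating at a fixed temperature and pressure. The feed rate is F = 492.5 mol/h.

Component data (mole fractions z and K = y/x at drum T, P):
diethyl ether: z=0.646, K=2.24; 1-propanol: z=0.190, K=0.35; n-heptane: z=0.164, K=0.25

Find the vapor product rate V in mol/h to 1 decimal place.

V = 314.4 mol/h

Iterate (Newton) starting at ψ = 0.66:
  ψ = 0.660: g = -0.0193, g' = -0.908 → ψ = 0.639
  ψ = 0.639: g = -0.0003, g' = -0.884 → ψ = 0.638
Converged at ψ = 0.638.
Then V = ψ·F = 0.6384·492.5 = 314.4 mol/h and L = F − V = 178.1 mol/h.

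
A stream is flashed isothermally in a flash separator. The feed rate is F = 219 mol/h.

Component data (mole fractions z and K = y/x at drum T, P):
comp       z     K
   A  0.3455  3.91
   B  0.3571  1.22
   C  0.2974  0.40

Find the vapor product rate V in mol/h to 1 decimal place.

V = 183.5 mol/h

Let β = V/F and solve Σ zᵢ(Kᵢ−1)/(1+β(Kᵢ−1)) = 0.
Check two-phase: ΣzᵢKᵢ = 1.9055 > 1 and Σzᵢ/Kᵢ = 1.1246 > 1, so g(0) = 0.9055 > 0 and g(1) = -0.1246 < 0.
Iterate (Newton) starting at β = 0.5:
  β = 0.5000: g = 0.22540, g' = -0.7180 → β = 0.8139
  β = 0.8139: g = 0.01633, g' = -0.6793 → β = 0.8380
  β = 0.8380: g = -0.00016, g' = -0.6928 → β = 0.8378
Converged at β = 0.8378.
Then V = β·F = 0.8378·219 = 183.5 mol/h and L = F − V = 35.5 mol/h.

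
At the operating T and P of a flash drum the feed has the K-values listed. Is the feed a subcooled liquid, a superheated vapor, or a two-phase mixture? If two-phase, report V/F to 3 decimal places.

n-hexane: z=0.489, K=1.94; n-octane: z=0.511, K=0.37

two-phase, V/F = 0.233

ΣzᵢKᵢ = 1.138; Σzᵢ/Kᵢ = 1.633.
Both exceed 1, so a two-phase solution exists.
Binary case is linear: z₁(K₁−1)(1+ψ(K₂−1)) + z₂(K₂−1)(1+ψ(K₁−1)) = 0
⇒ ψ = [z₁(K₁−1)+z₂(K₂−1)] / [−(K₁−1)(K₂−1)] = 0.1377/0.5922 = 0.233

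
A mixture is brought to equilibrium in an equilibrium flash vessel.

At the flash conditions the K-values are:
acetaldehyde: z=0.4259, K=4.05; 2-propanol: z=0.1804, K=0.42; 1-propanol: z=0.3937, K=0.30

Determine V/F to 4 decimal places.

V/F = 0.4530

Material balance + equilibrium reduce to Σ zᵢ(Kᵢ−1)/(1+V/F(Kᵢ−1)) = 0.
Feasibility: ΣzᵢKᵢ = 1.9188, Σzᵢ/Kᵢ = 1.8470 — both > 1, two phases present.
Newton iteration, V/F⁰ = 0.5:
  V/F = 0.5000: g = -0.05690, g' = -1.1984 → V/F = 0.4525
  V/F = 0.4525: g = 0.00053, g' = -1.2242 → V/F = 0.4530
Converged at V/F = 0.4530.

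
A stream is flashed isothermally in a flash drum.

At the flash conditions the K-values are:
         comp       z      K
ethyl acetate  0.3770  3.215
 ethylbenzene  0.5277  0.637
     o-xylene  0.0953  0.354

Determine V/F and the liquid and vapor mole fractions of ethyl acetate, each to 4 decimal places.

Rachford–Rice: g(V/F) = Σ zᵢ(Kᵢ−1)/(1+V/F(Kᵢ−1)) = 0.
Feasibility: ΣzᵢKᵢ = 1.5819, Σzᵢ/Kᵢ = 1.2149 — both > 1, two phases present.
Newton–Raphson from V/F = 0.56:
  V/F = 0.5600: g = 0.03584, g' = -0.5757 → V/F = 0.6223
  V/F = 0.6223: g = 0.00072, g' = -0.5542 → V/F = 0.6236
Converged at V/F = 0.6236.
Compositions from xᵢ = zᵢ/(1+V/F(Kᵢ−1)), yᵢ = Kᵢxᵢ:
  ethyl acetate: x = 0.1583, y = 0.5090
  ethylbenzene: x = 0.6821, y = 0.4345
  o-xylene: x = 0.1596, y = 0.0565

V/F = 0.6236, x_ethyl acetate = 0.1583, y_ethyl acetate = 0.5090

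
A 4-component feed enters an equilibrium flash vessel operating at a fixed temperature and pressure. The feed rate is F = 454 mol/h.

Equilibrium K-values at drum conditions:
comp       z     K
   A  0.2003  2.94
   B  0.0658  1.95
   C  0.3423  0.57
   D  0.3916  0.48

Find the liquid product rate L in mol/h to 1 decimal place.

L = 400.2 mol/h

Material balance + equilibrium reduce to Σ zᵢ(Kᵢ−1)/(1+ψ(Kᵢ−1)) = 0.
g(0) = ΣzᵢKᵢ − 1 = 0.1003 and g(1) = 1 − Σzᵢ/Kᵢ = -0.5182, so a root lies in (0, 1).
Newton iteration, ψ⁰ = 0.47:
  ψ = 0.4700: g = -0.20750, g' = -0.5195 → ψ = 0.0706
  ψ = 0.0706: g = 0.03717, g' = -0.8168 → ψ = 0.1161
  ψ = 0.1161: g = 0.00181, g' = -0.7404 → ψ = 0.1185
Converged at ψ = 0.1186.
Then V = ψ·F = 0.1186·454 = 53.8 mol/h and L = F − V = 400.2 mol/h.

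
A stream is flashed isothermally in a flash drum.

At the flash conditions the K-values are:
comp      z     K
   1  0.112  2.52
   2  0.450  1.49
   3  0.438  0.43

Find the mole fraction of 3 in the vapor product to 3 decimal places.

Let β = V/F and solve Σ zᵢ(Kᵢ−1)/(1+β(Kᵢ−1)) = 0.
Check two-phase: ΣzᵢKᵢ = 1.141 > 1 and Σzᵢ/Kᵢ = 1.365 > 1, so g(0) = 0.141 > 0 and g(1) = -0.365 < 0.
Newton–Raphson from β = 0.5:
  β = 0.500: g = -0.0753, g' = -0.432 → β = 0.325
  β = 0.325: g = -0.0024, g' = -0.411 → β = 0.319
Converged at β = 0.319.
Compositions from xᵢ = zᵢ/(1+β(Kᵢ−1)), yᵢ = Kᵢxᵢ:
  1: x = 0.075, y = 0.190
  2: x = 0.389, y = 0.580
  3: x = 0.536, y = 0.230

y_3 = 0.230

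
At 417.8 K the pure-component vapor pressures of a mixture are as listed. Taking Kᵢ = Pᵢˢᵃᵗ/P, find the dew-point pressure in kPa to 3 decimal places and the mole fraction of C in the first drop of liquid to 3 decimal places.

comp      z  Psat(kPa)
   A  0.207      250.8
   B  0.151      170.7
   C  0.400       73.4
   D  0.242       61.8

Pdew = 90.290 kPa, x_C = 0.492

At the dew point ψ → 1, so Σzᵢ/Kᵢ = 1 with Kᵢ = Pᵢˢᵃᵗ/P ⇒ 1/P = Σzᵢ/Pᵢˢᵃᵗ.
1/P = 0.207/250.8 + 0.151/170.7 + 0.400/73.4 + 0.242/61.8 = 0.011075 ⇒ P = 90.290 kPa
xᵢ = zᵢP/Pᵢˢᵃᵗ ⇒ x_C = 0.400·90.290/73.4 = 0.492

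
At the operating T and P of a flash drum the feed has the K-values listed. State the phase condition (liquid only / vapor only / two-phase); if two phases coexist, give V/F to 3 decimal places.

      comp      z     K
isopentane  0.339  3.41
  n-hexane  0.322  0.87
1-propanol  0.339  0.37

two-phase, V/F = 0.520

ΣzᵢKᵢ = 1.562; Σzᵢ/Kᵢ = 1.386.
Both exceed 1, so a two-phase solution exists.
Let ψ = V/F and solve Σ zᵢ(Kᵢ−1)/(1+ψ(Kᵢ−1)) = 0.
Iterate (Newton) starting at ψ = 0.5:
  ψ = 0.500: g = 0.0140, g' = -0.698 → ψ = 0.520
Converged at ψ = 0.520.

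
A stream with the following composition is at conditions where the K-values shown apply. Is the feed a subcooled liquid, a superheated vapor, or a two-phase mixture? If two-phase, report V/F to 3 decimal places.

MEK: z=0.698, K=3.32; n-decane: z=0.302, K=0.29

ΣzᵢKᵢ = 2.405; Σzᵢ/Kᵢ = 1.252.
Both exceed 1, so a two-phase solution exists.
Binary case is linear: z₁(K₁−1)(1+ψ(K₂−1)) + z₂(K₂−1)(1+ψ(K₁−1)) = 0
⇒ ψ = [z₁(K₁−1)+z₂(K₂−1)] / [−(K₁−1)(K₂−1)] = 1.4049/1.6472 = 0.853

two-phase, V/F = 0.853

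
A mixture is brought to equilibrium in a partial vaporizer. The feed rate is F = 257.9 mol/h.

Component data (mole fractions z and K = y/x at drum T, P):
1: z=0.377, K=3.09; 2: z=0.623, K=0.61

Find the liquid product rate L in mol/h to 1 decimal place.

Rachford–Rice: g(ψ) = Σ zᵢ(Kᵢ−1)/(1+ψ(Kᵢ−1)) = 0.
Check two-phase: ΣzᵢKᵢ = 1.545 > 1 and Σzᵢ/Kᵢ = 1.143 > 1, so g(0) = 0.545 > 0 and g(1) = -0.143 < 0.
Binary case is linear: z₁(K₁−1)(1+ψ(K₂−1)) + z₂(K₂−1)(1+ψ(K₁−1)) = 0
⇒ ψ = [z₁(K₁−1)+z₂(K₂−1)] / [−(K₁−1)(K₂−1)] = 0.5450/0.8151 = 0.669
Then V = ψ·F = 0.6686·257.9 = 172.4 mol/h and L = F − V = 85.5 mol/h.

L = 85.5 mol/h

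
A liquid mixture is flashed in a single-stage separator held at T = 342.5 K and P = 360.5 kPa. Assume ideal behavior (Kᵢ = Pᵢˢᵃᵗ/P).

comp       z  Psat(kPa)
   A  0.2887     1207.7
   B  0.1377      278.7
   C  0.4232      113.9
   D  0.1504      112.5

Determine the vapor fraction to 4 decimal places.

Raoult's law: Kᵢ = Pᵢˢᵃᵗ/P = Pᵢˢᵃᵗ/360.5.
  K_A = 1207.7/360.5 = 3.350069, K_B = 278.7/360.5 = 0.773093, K_C = 113.9/360.5 = 0.315950, K_D = 112.5/360.5 = 0.312067
Let ψ = V/F and solve Σ zᵢ(Kᵢ−1)/(1+ψ(Kᵢ−1)) = 0.
Check two-phase: ΣzᵢKᵢ = 1.2543 > 1 and Σzᵢ/Kᵢ = 2.0857 > 1, so g(0) = 0.2543 > 0 and g(1) = -1.0857 < 0.
Newton–Raphson from ψ = 0.5:
  ψ = 0.5000: g = -0.32099, g' = -0.9688 → ψ = 0.1687
  ψ = 0.1687: g = 0.00907, g' = -1.1695 → ψ = 0.1764
  ψ = 0.1764: g = 0.00007, g' = -1.1527 → ψ = 0.1765
Converged at ψ = 0.1765.

ψ = 0.1765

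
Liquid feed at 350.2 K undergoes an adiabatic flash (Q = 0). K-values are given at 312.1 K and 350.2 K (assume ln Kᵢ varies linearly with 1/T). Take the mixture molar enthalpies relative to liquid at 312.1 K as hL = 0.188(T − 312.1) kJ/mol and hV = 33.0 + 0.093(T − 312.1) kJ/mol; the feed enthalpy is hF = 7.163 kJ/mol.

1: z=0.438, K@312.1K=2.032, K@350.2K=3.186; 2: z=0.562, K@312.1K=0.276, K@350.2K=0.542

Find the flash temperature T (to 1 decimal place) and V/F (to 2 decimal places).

T = 319.1 K, V/F = 0.18

Adiabatic flash: solve Rachford–Rice at each trial T, then check hF = ψ·hV(T) + (1−ψ)·hL(T).
  T = 312.1 K: K = (2.032, 0.276), RR gives ψ = 0.060, H_out = 1.993 kJ/mol
  T = 350.2 K: K = (3.186, 0.542), RR gives ψ = 0.699, H_out = 27.707 kJ/mol
  T = 331.1 K: K = (2.576, 0.394), RR gives ψ = 0.366, H_out = 14.995 kJ/mol
  T = 321.6 K: K = (2.296, 0.332), RR gives ψ = 0.222, H_out = 8.897 kJ/mol
  T = 316.9 K: K = (2.163, 0.303), RR gives ψ = 0.145, H_out = 5.637 kJ/mol
  T = 319.2 K: K = (2.228, 0.317), RR gives ψ = 0.183, H_out = 7.262 kJ/mol
Linear interpolation between T = 316.9 (H_out = 5.637) and T = 319.2 (H_out = 7.262) on hF = 7.163 gives T ≈ 319.1 K, at which ψ = 0.18.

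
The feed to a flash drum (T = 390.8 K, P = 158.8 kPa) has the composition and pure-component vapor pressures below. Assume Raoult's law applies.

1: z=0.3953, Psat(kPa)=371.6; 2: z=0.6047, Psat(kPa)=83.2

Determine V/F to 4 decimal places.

Raoult's law: Kᵢ = Pᵢˢᵃᵗ/P = Pᵢˢᵃᵗ/158.8.
  K_1 = 371.6/158.8 = 2.340050, K_2 = 83.2/158.8 = 0.523929
Binary case is linear: z₁(K₁−1)(1+V/F(K₂−1)) + z₂(K₂−1)(1+V/F(K₁−1)) = 0
⇒ V/F = [z₁(K₁−1)+z₂(K₂−1)] / [−(K₁−1)(K₂−1)] = 0.24184/0.63796 = 0.3791

V/F = 0.3791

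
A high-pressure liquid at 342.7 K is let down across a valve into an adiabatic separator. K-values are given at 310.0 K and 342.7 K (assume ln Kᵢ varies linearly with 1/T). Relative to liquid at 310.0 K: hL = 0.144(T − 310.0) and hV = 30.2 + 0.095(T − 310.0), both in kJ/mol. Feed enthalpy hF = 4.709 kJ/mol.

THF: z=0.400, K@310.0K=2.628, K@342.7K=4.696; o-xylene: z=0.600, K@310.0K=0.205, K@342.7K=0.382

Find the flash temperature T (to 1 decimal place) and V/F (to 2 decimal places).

Adiabatic flash: solve Rachford–Rice at each trial T, then check hF = ψ·hV(T) + (1−ψ)·hL(T).
  T = 310.0 K: K = (2.628, 0.205), RR gives ψ = 0.135, H_out = 4.065 kJ/mol
  T = 342.7 K: K = (4.696, 0.382), RR gives ψ = 0.485, H_out = 18.576 kJ/mol
  T = 326.4 K: K = (3.568, 0.285), RR gives ψ = 0.325, H_out = 11.926 kJ/mol
  T = 318.2 K: K = (3.074, 0.243), RR gives ψ = 0.239, H_out = 8.296 kJ/mol
  T = 314.1 K: K = (2.845, 0.223), RR gives ψ = 0.190, H_out = 6.284 kJ/mol
  T = 312.1 K: K = (2.738, 0.214), RR gives ψ = 0.164, H_out = 5.231 kJ/mol
  T = 311.1 K: K = (2.685, 0.210), RR gives ψ = 0.150, H_out = 4.684 kJ/mol
Linear interpolation between T = 311.1 (H_out = 4.684) and T = 312.1 (H_out = 5.231) on hF = 4.709 gives T ≈ 311.1 K, at which ψ = 0.15.

T = 311.1 K, V/F = 0.15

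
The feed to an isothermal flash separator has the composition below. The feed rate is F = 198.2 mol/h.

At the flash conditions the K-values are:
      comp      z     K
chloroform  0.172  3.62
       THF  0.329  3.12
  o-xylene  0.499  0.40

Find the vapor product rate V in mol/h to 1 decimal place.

Iterate (Newton) starting at V/F = 0.58:
  V/F = 0.580: g = 0.0325, g' = -0.906 → V/F = 0.616
Converged at V/F = 0.616.
Then V = V/F·F = 0.6159·198.2 = 122.1 mol/h and L = F − V = 76.1 mol/h.

V = 122.1 mol/h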